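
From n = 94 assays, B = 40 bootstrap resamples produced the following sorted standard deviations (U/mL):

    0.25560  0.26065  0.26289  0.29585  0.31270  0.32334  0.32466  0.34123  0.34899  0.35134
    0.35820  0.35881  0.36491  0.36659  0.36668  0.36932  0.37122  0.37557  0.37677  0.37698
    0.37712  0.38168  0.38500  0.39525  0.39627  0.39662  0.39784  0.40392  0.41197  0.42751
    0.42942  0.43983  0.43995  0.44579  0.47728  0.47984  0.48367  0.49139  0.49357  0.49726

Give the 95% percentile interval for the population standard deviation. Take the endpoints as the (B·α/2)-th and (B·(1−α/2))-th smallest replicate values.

(0.25560, 0.49357)

α = 0.05; lower rank = 40 × 0.025 = 1; upper rank = 40 × 0.975 = 39.
The 1st smallest replicate is 0.25560; the 39th is 0.49357.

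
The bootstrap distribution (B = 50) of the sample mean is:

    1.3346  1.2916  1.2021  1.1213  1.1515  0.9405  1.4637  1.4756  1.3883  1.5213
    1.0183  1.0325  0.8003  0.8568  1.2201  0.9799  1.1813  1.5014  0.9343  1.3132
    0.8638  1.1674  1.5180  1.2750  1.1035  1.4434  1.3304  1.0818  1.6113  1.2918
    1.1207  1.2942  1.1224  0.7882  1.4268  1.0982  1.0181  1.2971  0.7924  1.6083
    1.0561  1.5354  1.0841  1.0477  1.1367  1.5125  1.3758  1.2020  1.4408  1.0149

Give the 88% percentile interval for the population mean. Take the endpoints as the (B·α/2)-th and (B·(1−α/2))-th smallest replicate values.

Sorted replicates: 0.7882, 0.7924, 0.8003, 0.8568, 0.8638, 0.9343, 0.9405, 0.9799, 1.0149, 1.0181, 1.0183, 1.0325, 1.0477, 1.0561, 1.0818, 1.0841, 1.0982, 1.1035, 1.1207, 1.1213, 1.1224, 1.1367, 1.1515, 1.1674, 1.1813, 1.2020, 1.2021, 1.2201, 1.2750, 1.2916, 1.2918, 1.2942, 1.2971, 1.3132, 1.3304, 1.3346, 1.3758, 1.3883, 1.4268, 1.4408, 1.4434, 1.4637, 1.4756, 1.5014, 1.5125, 1.5180, 1.5213, 1.5354, 1.6083, 1.6113
α = 0.12; lower rank = 50 × 0.060 = 3; upper rank = 50 × 0.940 = 47.
The 3rd smallest replicate is 0.8003; the 47th is 1.5213.

(0.8003, 1.5213)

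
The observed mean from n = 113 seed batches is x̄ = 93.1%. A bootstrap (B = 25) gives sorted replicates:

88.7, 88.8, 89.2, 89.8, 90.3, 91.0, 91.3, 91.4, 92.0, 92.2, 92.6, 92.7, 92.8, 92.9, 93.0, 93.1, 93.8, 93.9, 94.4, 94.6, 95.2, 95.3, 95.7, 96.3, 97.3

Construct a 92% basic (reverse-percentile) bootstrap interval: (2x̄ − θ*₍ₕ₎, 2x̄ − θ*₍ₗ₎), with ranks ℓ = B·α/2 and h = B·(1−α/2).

(89.9, 97.5)

Percentile endpoints at ranks 1 and 24: θ*₍1₎ = 88.7, θ*₍24₎ = 96.3.
Basic interval reflects these around x̄:
  lower = 2 × 93.1 − 96.3 = 89.9
  upper = 2 × 93.1 − 88.7 = 97.5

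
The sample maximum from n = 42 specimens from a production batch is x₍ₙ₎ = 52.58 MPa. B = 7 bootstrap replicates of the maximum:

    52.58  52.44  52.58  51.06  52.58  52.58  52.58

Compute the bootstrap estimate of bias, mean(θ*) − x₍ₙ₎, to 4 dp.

bias = −0.2371

mean(θ*) = (52.58 + 52.44 + 52.58 + 51.06 + 52.58 + 52.58 + 52.58) / 7 = 52.34286
bias = 52.34286 − 52.58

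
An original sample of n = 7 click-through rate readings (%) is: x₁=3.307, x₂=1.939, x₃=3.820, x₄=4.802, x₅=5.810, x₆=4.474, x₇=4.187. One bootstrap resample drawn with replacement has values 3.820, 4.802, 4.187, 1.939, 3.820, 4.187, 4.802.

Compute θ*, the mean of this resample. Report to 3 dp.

θ* = 3.937

Mean = (3.820 + 4.802 + 4.187 + 1.939 + 3.820 + 4.187 + 4.802) / 7 = 27.5570 / 7 = 3.937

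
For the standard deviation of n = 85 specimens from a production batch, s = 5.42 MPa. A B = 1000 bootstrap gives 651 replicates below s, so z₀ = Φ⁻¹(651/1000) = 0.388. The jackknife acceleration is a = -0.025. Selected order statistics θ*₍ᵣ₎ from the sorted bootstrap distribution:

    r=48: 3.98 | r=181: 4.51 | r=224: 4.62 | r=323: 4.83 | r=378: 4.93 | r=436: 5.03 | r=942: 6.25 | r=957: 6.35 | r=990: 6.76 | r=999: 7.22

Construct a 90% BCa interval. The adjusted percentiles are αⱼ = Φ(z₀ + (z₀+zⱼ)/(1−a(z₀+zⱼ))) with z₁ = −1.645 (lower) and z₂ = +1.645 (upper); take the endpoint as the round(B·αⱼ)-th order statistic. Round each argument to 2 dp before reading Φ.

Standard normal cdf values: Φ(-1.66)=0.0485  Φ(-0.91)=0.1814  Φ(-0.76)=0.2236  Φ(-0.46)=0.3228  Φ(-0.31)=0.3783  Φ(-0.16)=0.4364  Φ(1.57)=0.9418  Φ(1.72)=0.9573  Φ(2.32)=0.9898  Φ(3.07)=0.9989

Lower: z₀ + z₁ = 0.388 + (-1.645) = -1.257; 1 − a(z₀+z₁) = 1 − (-0.025)(-1.257) = 0.9686; argument = 0.388 + (-1.257)/0.9686 = -0.9098 → -0.91.
α₁ = Φ(-0.91) = 0.1814; rank = round(1000 × 0.1814) = 181; θ*₍181₎ = 4.51.
Upper: z₀ + z₂ = 2.033; 1 − a(z₀+z₂) = 1.0508; argument = 2.3227 → 2.32; α₂ = 0.9898; rank = 990; θ*₍990₎ = 6.76.

(4.51, 6.76)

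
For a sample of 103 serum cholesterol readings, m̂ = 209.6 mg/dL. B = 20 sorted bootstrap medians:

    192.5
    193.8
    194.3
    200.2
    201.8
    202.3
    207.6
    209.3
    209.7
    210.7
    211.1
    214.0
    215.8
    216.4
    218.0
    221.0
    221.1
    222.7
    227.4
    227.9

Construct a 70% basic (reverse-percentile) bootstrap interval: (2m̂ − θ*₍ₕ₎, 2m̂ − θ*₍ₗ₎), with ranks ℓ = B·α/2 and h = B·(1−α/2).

Percentile endpoints at ranks 3 and 17: θ*₍3₎ = 194.3, θ*₍17₎ = 221.1.
Basic interval reflects these around m̂:
  lower = 2 × 209.6 − 221.1 = 198.1
  upper = 2 × 209.6 − 194.3 = 224.9

(198.1, 224.9)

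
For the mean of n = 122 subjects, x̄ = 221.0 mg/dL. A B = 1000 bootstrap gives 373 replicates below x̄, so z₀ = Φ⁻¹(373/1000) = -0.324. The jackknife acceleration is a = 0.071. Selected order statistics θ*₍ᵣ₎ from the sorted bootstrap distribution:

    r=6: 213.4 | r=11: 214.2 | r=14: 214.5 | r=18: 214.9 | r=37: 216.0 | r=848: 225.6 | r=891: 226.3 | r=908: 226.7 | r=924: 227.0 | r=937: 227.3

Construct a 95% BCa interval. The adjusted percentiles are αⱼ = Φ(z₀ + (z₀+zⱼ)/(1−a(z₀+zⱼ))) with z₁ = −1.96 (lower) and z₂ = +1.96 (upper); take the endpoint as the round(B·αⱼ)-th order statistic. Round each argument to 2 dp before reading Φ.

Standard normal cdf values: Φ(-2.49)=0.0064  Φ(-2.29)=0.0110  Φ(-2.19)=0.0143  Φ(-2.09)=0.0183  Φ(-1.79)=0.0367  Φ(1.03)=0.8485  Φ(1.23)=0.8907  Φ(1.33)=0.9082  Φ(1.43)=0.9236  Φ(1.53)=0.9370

Lower: z₀ + z₁ = -0.324 + (-1.960) = -2.284; 1 − a(z₀+z₁) = 1 − (0.071)(-2.284) = 1.1622; argument = -0.324 + (-2.284)/1.1622 = -2.2893 → -2.29.
α₁ = Φ(-2.29) = 0.0110; rank = round(1000 × 0.0110) = 11; θ*₍11₎ = 214.2.
Upper: z₀ + z₂ = 1.636; 1 − a(z₀+z₂) = 0.8838; argument = 1.5270 → 1.53; α₂ = 0.9370; rank = 937; θ*₍937₎ = 227.3.

(214.2, 227.3)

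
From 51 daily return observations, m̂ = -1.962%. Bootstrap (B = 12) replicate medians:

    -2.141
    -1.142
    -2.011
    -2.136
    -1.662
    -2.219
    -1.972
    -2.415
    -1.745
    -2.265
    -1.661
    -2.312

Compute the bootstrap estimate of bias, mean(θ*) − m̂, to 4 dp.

mean(θ*) = ((-2.141) + (-1.142) + (-2.011) + (-2.136) + (-1.662) + (-2.219) + (-1.972) + (-2.415) + (-1.745) + (-2.265) + (-1.661) + (-2.312)) / 12 = -1.97342
bias = -1.97342 − -1.962

bias = −0.0114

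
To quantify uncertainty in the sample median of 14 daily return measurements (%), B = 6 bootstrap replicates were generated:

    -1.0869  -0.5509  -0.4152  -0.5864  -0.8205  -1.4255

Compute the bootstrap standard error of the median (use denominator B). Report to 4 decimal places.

Bootstrap SE is the standard deviation of the 6 replicate medians.
Mean of replicates: ((-1.0869) + (-0.5509) + (-0.4152) + (-0.5864) + (-0.8205) + (-1.4255)) / 6 = -4.88540 / 6 = -0.81423
Sum of squared deviations: (−0.27267)² + (+0.26333)² + (+0.39903)² + (+0.22783)² + (−0.00627)² + (−0.61127)² = 0.72851
Variance = 0.72851 / 6 = 0.12142
SE* = √0.12142

SE* = 0.3485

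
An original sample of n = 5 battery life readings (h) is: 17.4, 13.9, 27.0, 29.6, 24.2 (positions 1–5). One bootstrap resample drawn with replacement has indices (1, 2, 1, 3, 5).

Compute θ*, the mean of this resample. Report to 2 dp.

θ* = 19.98

Resample values: 17.4, 13.9, 17.4, 27.0, 24.2.
Mean = (17.4 + 13.9 + 17.4 + 27.0 + 24.2) / 5 = 99.90 / 5 = 19.98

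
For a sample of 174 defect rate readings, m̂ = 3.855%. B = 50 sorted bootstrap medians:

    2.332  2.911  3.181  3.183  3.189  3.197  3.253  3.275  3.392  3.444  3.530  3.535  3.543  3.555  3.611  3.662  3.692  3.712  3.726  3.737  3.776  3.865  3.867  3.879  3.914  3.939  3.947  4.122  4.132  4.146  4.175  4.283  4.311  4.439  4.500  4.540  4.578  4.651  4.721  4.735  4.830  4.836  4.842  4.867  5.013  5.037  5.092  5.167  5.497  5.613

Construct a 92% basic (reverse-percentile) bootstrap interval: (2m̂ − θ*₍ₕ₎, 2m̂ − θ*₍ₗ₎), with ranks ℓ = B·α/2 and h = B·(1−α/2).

(2.543, 4.799)

Percentile endpoints at ranks 2 and 48: θ*₍2₎ = 2.911, θ*₍48₎ = 5.167.
Basic interval reflects these around m̂:
  lower = 2 × 3.855 − 5.167 = 2.543
  upper = 2 × 3.855 − 2.911 = 4.799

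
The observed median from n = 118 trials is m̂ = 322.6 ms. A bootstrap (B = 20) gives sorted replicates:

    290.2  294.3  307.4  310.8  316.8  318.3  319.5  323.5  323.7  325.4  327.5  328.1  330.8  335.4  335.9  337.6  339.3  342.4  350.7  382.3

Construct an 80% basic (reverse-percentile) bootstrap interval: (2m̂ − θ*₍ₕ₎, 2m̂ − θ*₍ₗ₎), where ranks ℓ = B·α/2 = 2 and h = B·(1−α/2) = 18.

(302.8, 350.9)

Percentile endpoints at ranks 2 and 18: θ*₍2₎ = 294.3, θ*₍18₎ = 342.4.
Basic interval reflects these around m̂:
  lower = 2 × 322.6 − 342.4 = 302.8
  upper = 2 × 322.6 − 294.3 = 350.9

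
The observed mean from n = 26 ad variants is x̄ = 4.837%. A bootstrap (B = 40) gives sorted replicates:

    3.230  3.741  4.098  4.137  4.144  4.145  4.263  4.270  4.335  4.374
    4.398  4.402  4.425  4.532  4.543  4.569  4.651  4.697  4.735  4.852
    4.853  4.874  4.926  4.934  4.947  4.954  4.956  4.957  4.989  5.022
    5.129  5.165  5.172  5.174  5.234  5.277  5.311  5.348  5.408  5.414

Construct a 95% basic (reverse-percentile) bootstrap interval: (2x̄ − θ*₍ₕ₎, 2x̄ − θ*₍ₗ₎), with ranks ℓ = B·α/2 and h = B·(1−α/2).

Percentile endpoints at ranks 1 and 39: θ*₍1₎ = 3.230, θ*₍39₎ = 5.408.
Basic interval reflects these around x̄:
  lower = 2 × 4.837 − 5.408 = 4.266
  upper = 2 × 4.837 − 3.230 = 6.444

(4.266, 6.444)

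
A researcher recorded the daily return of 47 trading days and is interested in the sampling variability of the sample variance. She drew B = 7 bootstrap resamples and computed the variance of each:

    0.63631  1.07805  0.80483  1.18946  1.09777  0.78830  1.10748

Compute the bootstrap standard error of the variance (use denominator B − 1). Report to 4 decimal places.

SE* = 0.2104

Bootstrap SE is the standard deviation of the 7 replicate variances.
Mean of replicates: (0.63631 + 1.07805 + 0.80483 + 1.18946 + 1.09777 + 0.78830 + 1.10748) / 7 = 6.702200 / 7 = 0.957457
Sum of squared deviations: (−0.321147)² + (+0.120593)² + (−0.152627)² + (+0.232003)² + (+0.140313)² + (−0.169157)² + (+0.150023)² = 0.265607
Variance = 0.265607 / 6 = 0.044268
SE* = √0.044268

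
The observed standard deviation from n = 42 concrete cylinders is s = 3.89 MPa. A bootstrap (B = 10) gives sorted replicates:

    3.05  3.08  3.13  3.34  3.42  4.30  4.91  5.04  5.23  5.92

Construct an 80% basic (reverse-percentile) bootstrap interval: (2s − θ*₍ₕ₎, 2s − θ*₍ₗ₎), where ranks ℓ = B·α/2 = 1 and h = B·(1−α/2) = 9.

(2.55, 4.73)

Percentile endpoints at ranks 1 and 9: θ*₍1₎ = 3.05, θ*₍9₎ = 5.23.
Basic interval reflects these around s:
  lower = 2 × 3.89 − 5.23 = 2.55
  upper = 2 × 3.89 − 3.05 = 4.73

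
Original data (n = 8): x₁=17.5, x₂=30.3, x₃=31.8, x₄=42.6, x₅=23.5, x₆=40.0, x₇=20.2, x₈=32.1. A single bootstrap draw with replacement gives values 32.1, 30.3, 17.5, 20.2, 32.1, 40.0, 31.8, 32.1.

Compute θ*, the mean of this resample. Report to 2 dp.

θ* = 29.51

Mean = (32.1 + 30.3 + 17.5 + 20.2 + 32.1 + 40.0 + 31.8 + 32.1) / 8 = 236.10 / 8 = 29.51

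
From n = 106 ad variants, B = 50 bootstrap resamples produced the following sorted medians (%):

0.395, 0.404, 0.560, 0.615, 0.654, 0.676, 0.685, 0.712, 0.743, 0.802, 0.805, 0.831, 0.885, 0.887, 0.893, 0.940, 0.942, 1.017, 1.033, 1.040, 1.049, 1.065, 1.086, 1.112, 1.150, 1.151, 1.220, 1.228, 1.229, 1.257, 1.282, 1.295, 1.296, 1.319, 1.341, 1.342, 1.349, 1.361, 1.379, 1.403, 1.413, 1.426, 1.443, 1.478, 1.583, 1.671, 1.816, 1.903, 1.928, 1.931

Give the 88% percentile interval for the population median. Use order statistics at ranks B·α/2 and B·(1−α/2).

(0.560, 1.816)

α = 0.12; lower rank = 50 × 0.060 = 3; upper rank = 50 × 0.940 = 47.
The 3rd smallest replicate is 0.560; the 47th is 1.816.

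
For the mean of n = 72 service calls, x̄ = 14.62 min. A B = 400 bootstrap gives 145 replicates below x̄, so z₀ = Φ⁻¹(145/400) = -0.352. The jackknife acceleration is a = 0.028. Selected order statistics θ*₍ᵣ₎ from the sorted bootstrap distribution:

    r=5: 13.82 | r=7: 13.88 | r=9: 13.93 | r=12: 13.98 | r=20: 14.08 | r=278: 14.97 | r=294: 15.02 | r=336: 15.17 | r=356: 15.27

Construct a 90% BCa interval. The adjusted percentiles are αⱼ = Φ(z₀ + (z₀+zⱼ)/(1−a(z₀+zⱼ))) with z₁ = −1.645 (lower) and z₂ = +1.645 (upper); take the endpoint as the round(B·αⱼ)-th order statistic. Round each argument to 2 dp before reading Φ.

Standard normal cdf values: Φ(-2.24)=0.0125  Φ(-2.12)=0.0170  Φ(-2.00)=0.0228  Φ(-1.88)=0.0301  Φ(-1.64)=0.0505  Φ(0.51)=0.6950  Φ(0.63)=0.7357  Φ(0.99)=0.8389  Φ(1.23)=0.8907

Lower: z₀ + z₁ = -0.352 + (-1.645) = -1.997; 1 − a(z₀+z₁) = 1 − (0.028)(-1.997) = 1.0559; argument = -0.352 + (-1.997)/1.0559 = -2.2432 → -2.24.
α₁ = Φ(-2.24) = 0.0125; rank = round(400 × 0.0125) = 5; θ*₍5₎ = 13.82.
Upper: z₀ + z₂ = 1.293; 1 − a(z₀+z₂) = 0.9638; argument = 0.9896 → 0.99; α₂ = 0.8389; rank = 336; θ*₍336₎ = 15.17.

(13.82, 15.17)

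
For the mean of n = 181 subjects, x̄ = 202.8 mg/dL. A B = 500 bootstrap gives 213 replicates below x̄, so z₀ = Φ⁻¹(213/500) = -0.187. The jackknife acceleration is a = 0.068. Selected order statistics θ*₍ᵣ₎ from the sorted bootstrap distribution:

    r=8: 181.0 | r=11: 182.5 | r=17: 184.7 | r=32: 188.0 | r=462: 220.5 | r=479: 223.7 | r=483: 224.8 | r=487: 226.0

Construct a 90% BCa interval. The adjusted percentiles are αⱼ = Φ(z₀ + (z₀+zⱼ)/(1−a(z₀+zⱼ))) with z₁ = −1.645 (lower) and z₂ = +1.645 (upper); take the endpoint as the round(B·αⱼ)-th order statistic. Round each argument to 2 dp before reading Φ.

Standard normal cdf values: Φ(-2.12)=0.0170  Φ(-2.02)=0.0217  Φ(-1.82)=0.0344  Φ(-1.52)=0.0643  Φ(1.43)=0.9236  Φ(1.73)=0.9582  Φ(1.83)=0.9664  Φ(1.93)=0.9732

(184.7, 220.5)

Lower: z₀ + z₁ = -0.187 + (-1.645) = -1.832; 1 − a(z₀+z₁) = 1 − (0.068)(-1.832) = 1.1246; argument = -0.187 + (-1.832)/1.1246 = -1.8161 → -1.82.
α₁ = Φ(-1.82) = 0.0344; rank = round(500 × 0.0344) = 17; θ*₍17₎ = 184.7.
Upper: z₀ + z₂ = 1.458; 1 − a(z₀+z₂) = 0.9009; argument = 1.4315 → 1.43; α₂ = 0.9236; rank = 462; θ*₍462₎ = 220.5.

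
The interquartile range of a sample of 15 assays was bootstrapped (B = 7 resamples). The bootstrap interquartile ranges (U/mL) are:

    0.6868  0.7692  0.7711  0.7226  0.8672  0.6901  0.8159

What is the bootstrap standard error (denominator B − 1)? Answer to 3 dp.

Bootstrap SE is the standard deviation of the 7 replicate interquartile ranges.
Mean of replicates: (0.6868 + 0.7692 + 0.7711 + 0.7226 + 0.8672 + 0.6901 + 0.8159) / 7 = 5.32290 / 7 = 0.76041
Sum of squared deviations: (−0.07361)² + (+0.00879)² + (+0.01069)² + (−0.03781)² + (+0.10679)² + (−0.07031)² + (+0.05549)² = 0.02647
Variance = 0.02647 / 6 = 0.00441
SE* = √0.00441

SE* = 0.066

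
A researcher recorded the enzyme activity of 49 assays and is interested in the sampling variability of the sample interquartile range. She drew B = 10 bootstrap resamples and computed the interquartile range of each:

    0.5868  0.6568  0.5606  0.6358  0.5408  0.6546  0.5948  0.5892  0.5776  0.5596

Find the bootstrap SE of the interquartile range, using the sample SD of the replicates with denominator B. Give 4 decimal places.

SE* = 0.0385

Bootstrap SE is the standard deviation of the 10 replicate interquartile ranges.
Mean of replicates: (0.5868 + 0.6568 + 0.5606 + 0.6358 + 0.5408 + 0.6546 + 0.5948 + 0.5892 + 0.5776 + 0.5596) / 10 = 5.95660 / 10 = 0.59566
Sum of squared deviations: (−0.00886)² + (+0.06114)² + (−0.03506)² + (+0.04014)² + (−0.05486)² + (+0.05894)² + (−0.00086)² + (−0.00646)² + (−0.01806)² + (−0.03606)² = 0.01481
Variance = 0.01481 / 10 = 0.00148
SE* = √0.00148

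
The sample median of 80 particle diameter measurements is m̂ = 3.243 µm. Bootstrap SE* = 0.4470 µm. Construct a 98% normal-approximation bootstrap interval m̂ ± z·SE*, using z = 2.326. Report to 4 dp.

Margin = 2.326 × 0.4470 = 1.03972
Interval: 3.243 ± 1.03972

(2.2033, 4.2827)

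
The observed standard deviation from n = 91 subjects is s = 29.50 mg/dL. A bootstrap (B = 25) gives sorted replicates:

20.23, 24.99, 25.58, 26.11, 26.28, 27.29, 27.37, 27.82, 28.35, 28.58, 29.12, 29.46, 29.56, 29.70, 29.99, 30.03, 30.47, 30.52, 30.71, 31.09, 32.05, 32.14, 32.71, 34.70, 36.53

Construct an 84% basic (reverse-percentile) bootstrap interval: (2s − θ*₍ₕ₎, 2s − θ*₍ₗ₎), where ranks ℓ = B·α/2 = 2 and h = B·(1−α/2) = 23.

(26.29, 34.01)

Percentile endpoints at ranks 2 and 23: θ*₍2₎ = 24.99, θ*₍23₎ = 32.71.
Basic interval reflects these around s:
  lower = 2 × 29.50 − 32.71 = 26.29
  upper = 2 × 29.50 − 24.99 = 34.01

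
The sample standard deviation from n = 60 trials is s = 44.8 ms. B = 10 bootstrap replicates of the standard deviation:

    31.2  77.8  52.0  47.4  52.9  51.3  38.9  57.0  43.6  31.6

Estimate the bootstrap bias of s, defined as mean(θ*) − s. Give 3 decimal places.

mean(θ*) = (31.2 + 77.8 + 52.0 + 47.4 + 52.9 + 51.3 + 38.9 + 57.0 + 43.6 + 31.6) / 10 = 48.3700
bias = 48.3700 − 44.8

bias = +3.570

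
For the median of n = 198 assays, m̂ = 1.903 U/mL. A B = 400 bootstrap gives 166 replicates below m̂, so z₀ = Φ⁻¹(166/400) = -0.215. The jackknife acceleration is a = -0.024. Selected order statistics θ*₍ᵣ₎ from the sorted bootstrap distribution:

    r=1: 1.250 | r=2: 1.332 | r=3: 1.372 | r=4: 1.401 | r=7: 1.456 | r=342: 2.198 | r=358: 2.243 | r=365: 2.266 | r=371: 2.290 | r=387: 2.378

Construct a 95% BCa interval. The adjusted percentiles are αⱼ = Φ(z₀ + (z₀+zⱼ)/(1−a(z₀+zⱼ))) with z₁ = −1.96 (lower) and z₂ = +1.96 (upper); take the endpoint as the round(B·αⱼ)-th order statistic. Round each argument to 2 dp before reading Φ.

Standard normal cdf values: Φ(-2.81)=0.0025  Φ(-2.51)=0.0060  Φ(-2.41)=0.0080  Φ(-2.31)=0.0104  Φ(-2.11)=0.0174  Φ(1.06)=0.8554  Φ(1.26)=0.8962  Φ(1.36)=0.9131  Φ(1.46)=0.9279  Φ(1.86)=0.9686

(1.332, 2.290)

Lower: z₀ + z₁ = -0.215 + (-1.960) = -2.175; 1 − a(z₀+z₁) = 1 − (-0.024)(-2.175) = 0.9478; argument = -0.215 + (-2.175)/0.9478 = -2.5098 → -2.51.
α₁ = Φ(-2.51) = 0.0060; rank = round(400 × 0.0060) = 2; θ*₍2₎ = 1.332.
Upper: z₀ + z₂ = 1.745; 1 − a(z₀+z₂) = 1.0419; argument = 1.4599 → 1.46; α₂ = 0.9279; rank = 371; θ*₍371₎ = 2.290.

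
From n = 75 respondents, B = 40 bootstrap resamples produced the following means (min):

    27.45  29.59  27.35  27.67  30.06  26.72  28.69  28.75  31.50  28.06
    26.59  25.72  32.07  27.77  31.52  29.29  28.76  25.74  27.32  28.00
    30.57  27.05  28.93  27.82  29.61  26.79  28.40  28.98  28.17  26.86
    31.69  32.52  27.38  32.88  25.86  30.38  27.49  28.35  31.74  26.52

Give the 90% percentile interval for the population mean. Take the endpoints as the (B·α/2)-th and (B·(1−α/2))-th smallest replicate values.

(25.74, 32.07)

Sorted replicates: 25.72, 25.74, 25.86, 26.52, 26.59, 26.72, 26.79, 26.86, 27.05, 27.32, 27.35, 27.38, 27.45, 27.49, 27.67, 27.77, 27.82, 28.00, 28.06, 28.17, 28.35, 28.40, 28.69, 28.75, 28.76, 28.93, 28.98, 29.29, 29.59, 29.61, 30.06, 30.38, 30.57, 31.50, 31.52, 31.69, 31.74, 32.07, 32.52, 32.88
α = 0.10; lower rank = 40 × 0.050 = 2; upper rank = 40 × 0.950 = 38.
The 2nd smallest replicate is 25.74; the 38th is 32.07.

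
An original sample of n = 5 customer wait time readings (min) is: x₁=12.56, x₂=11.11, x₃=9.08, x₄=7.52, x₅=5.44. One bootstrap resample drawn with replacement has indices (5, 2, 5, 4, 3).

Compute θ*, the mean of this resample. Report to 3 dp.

θ* = 7.718

Resample values: 5.44, 11.11, 5.44, 7.52, 9.08.
Mean = (5.44 + 11.11 + 5.44 + 7.52 + 9.08) / 5 = 38.590 / 5 = 7.718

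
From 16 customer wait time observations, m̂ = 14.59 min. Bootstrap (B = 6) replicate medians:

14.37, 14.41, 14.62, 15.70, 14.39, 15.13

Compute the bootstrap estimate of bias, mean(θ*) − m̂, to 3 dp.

mean(θ*) = (14.37 + 14.41 + 14.62 + 15.70 + 14.39 + 15.13) / 6 = 14.7700
bias = 14.7700 − 14.59

bias = +0.180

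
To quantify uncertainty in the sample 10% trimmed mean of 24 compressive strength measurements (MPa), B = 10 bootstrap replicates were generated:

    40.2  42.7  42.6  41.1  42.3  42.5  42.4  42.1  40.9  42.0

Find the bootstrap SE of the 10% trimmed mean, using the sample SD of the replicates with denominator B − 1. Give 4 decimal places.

Bootstrap SE is the standard deviation of the 10 replicate 10% trimmed means.
Mean of replicates: (40.2 + 42.7 + 42.6 + 41.1 + 42.3 + 42.5 + 42.4 + 42.1 + 40.9 + 42.0) / 10 = 418.80000 / 10 = 41.88000
Sum of squared deviations: (−1.68000)² + (+0.82000)² + (+0.72000)² + (−0.78000)² + (+0.42000)² + (+0.62000)² + (+0.52000)² + (+0.22000)² + (−0.98000)² + (+0.12000)² = 6.47600
Variance = 6.47600 / 9 = 0.71956
SE* = √0.71956

SE* = 0.8483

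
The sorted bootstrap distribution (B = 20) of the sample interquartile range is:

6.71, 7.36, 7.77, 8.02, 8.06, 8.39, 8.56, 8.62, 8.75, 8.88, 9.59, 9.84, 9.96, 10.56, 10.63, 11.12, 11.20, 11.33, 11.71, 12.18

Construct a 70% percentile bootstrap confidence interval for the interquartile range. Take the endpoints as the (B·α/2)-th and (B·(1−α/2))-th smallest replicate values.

α = 0.30; lower rank = 20 × 0.150 = 3; upper rank = 20 × 0.850 = 17.
The 3rd smallest replicate is 7.77; the 17th is 11.20.

(7.77, 11.20)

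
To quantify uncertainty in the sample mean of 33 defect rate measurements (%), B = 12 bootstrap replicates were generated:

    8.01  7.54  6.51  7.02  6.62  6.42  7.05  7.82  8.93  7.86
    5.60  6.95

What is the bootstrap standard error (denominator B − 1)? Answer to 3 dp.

SE* = 0.888

Bootstrap SE is the standard deviation of the 12 replicate means.
Mean of replicates: (8.01 + 7.54 + 6.51 + 7.02 + 6.62 + 6.42 + 7.05 + 7.82 + 8.93 + 7.86 + 5.60 + 6.95) / 12 = 86.3300 / 12 = 7.1942
Sum of squared deviations: (+0.8158)² + (+0.3458)² + (−0.6842)² + (−0.1742)² + (−0.5742)² + (−0.7742)² + (−0.1442)² + (+0.6258)² + (+1.7358)² + (+0.6658)² + (−1.5942)² + (−0.2442)² = 8.6825
Variance = 8.6825 / 11 = 0.7893
SE* = √0.7893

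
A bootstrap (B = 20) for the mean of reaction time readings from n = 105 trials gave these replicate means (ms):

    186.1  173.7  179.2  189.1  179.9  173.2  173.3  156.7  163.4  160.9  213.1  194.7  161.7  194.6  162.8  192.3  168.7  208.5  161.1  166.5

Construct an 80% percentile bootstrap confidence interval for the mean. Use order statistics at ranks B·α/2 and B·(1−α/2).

(160.9, 194.7)

Sorted replicates: 156.7, 160.9, 161.1, 161.7, 162.8, 163.4, 166.5, 168.7, 173.2, 173.3, 173.7, 179.2, 179.9, 186.1, 189.1, 192.3, 194.6, 194.7, 208.5, 213.1
α = 0.20; lower rank = 20 × 0.100 = 2; upper rank = 20 × 0.900 = 18.
The 2nd smallest replicate is 160.9; the 18th is 194.7.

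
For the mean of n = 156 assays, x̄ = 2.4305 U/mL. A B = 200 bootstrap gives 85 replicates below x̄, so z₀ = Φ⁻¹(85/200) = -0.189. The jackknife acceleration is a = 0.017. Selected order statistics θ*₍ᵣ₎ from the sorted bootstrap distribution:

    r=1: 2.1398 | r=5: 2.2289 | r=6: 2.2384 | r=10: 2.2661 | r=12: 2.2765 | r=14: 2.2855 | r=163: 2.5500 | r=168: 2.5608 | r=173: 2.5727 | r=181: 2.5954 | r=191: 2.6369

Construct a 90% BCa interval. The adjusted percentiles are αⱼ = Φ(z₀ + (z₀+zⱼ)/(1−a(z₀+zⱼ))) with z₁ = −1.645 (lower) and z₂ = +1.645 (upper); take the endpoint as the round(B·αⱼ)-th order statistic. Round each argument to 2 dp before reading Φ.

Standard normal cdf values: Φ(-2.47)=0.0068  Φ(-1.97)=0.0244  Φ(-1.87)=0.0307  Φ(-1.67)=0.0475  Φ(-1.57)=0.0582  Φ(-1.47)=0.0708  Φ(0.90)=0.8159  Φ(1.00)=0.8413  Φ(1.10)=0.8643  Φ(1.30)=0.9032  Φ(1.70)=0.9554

Lower: z₀ + z₁ = -0.189 + (-1.645) = -1.834; 1 − a(z₀+z₁) = 1 − (0.017)(-1.834) = 1.0312; argument = -0.189 + (-1.834)/1.0312 = -1.9675 → -1.97.
α₁ = Φ(-1.97) = 0.0244; rank = round(200 × 0.0244) = 5; θ*₍5₎ = 2.2289.
Upper: z₀ + z₂ = 1.456; 1 − a(z₀+z₂) = 0.9752; argument = 1.3040 → 1.30; α₂ = 0.9032; rank = 181; θ*₍181₎ = 2.5954.

(2.2289, 2.5954)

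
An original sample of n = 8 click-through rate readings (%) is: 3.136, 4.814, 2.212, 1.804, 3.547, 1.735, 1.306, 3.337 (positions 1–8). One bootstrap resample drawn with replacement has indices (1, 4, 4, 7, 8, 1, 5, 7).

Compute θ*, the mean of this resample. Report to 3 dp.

θ* = 2.422

Resample values: 3.136, 1.804, 1.804, 1.306, 3.337, 3.136, 3.547, 1.306.
Mean = (3.136 + 1.804 + 1.804 + 1.306 + 3.337 + 3.136 + 3.547 + 1.306) / 8 = 19.3760 / 8 = 2.422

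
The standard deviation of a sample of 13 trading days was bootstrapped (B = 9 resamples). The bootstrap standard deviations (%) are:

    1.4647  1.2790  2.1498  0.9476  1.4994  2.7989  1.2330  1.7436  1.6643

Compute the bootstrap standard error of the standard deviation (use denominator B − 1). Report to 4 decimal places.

SE* = 0.5523

Bootstrap SE is the standard deviation of the 9 replicate standard deviations.
Mean of replicates: (1.4647 + 1.2790 + 2.1498 + 0.9476 + 1.4994 + 2.7989 + 1.2330 + 1.7436 + 1.6643) / 9 = 14.78030 / 9 = 1.64226
Sum of squared deviations: (−0.17756)² + (−0.36326)² + (+0.50754)² + (−0.69466)² + (−0.14286)² + (+1.15664)² + (−0.40926)² + (+0.10134)² + (+0.02204)² = 2.44011
Variance = 2.44011 / 8 = 0.30501
SE* = √0.30501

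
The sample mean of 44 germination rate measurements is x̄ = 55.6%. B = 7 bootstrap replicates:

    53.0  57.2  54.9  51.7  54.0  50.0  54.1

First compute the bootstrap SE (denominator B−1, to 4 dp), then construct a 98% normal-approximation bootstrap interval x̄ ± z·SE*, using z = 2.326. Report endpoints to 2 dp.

Mean of replicates = 53.5571; sum of squared deviations = 31.9771; SE* = √(31.9771/6) = 2.3086
Margin = 2.326 × 2.3086 = 5.370
Interval: 55.6 ± 5.370

(50.23, 60.97)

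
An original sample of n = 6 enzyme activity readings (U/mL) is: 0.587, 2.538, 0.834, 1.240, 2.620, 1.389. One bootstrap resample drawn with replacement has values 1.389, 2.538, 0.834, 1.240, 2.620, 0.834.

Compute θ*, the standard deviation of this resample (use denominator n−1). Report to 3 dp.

Mean = 1.5758; sum of squared deviations = 3.2644
s² = 3.2644 / 5 = 0.6529
s = √0.6529 = 0.808

θ* = 0.808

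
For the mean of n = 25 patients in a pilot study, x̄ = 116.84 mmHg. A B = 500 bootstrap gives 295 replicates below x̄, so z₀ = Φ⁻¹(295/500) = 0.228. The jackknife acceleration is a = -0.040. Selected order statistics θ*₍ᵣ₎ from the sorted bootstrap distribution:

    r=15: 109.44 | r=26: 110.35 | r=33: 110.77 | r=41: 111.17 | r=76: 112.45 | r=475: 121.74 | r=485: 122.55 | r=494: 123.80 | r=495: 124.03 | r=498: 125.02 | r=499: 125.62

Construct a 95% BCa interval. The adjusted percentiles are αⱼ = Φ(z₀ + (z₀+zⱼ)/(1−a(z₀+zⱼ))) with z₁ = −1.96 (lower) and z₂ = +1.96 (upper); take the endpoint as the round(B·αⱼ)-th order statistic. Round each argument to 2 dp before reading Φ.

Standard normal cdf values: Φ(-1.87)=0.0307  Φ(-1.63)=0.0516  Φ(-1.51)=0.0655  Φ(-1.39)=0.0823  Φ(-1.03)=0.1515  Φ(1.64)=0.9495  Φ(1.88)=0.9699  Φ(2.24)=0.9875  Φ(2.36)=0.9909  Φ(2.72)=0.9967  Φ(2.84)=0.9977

Lower: z₀ + z₁ = 0.228 + (-1.960) = -1.732; 1 − a(z₀+z₁) = 1 − (-0.040)(-1.732) = 0.9307; argument = 0.228 + (-1.732)/0.9307 = -1.6329 → -1.63.
α₁ = Φ(-1.63) = 0.0516; rank = round(500 × 0.0516) = 26; θ*₍26₎ = 110.35.
Upper: z₀ + z₂ = 2.188; 1 − a(z₀+z₂) = 1.0875; argument = 2.2399 → 2.24; α₂ = 0.9875; rank = 494; θ*₍494₎ = 123.80.

(110.35, 123.80)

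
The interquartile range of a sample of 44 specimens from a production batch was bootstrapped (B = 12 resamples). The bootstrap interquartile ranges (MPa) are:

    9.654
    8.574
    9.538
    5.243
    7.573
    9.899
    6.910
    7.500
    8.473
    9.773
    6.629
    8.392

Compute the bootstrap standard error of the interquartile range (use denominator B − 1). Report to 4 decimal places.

Bootstrap SE is the standard deviation of the 12 replicate interquartile ranges.
Mean of replicates: (9.654 + 8.574 + 9.538 + 5.243 + 7.573 + 9.899 + 6.910 + 7.500 + 8.473 + 9.773 + 6.629 + 8.392) / 12 = 98.15800 / 12 = 8.17983
Sum of squared deviations: (+1.47417)² + (+0.39417)² + (+1.35817)² + (−2.93683)² + (−0.60683)² + (+1.71917)² + (−1.26983)² + (−0.67983)² + (+0.29317)² + (+1.59317)² + (−1.55083)² + (+0.21217)² = 23.27080
Variance = 23.27080 / 11 = 2.11553
SE* = √2.11553

SE* = 1.4545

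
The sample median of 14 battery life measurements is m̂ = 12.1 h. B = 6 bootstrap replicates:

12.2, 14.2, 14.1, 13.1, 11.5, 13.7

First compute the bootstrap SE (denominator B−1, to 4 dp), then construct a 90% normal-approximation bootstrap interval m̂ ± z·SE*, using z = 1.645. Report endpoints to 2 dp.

Mean of replicates = 13.1333; sum of squared deviations = 5.9333; SE* = √(5.9333/5) = 1.0893
Margin = 1.645 × 1.0893 = 1.792
Interval: 12.1 ± 1.792

(10.31, 13.89)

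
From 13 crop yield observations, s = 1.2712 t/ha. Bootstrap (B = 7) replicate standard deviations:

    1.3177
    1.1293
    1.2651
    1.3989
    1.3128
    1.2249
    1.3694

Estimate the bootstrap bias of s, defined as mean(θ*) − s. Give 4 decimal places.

mean(θ*) = (1.3177 + 1.1293 + 1.2651 + 1.3989 + 1.3128 + 1.2249 + 1.3694) / 7 = 1.28830
bias = 1.28830 − 1.2712

bias = +0.0171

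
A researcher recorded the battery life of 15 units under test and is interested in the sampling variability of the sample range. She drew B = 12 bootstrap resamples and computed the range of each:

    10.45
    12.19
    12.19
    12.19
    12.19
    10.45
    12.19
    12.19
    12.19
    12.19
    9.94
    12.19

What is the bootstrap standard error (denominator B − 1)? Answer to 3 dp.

SE* = 0.873

Bootstrap SE is the standard deviation of the 12 replicate ranges.
Mean of replicates: (10.45 + 12.19 + 12.19 + 12.19 + 12.19 + 10.45 + 12.19 + 12.19 + 12.19 + 12.19 + 9.94 + 12.19) / 12 = 140.5500 / 12 = 11.7125
Sum of squared deviations: (−1.2625)² + (+0.4775)² + (+0.4775)² + (+0.4775)² + (+0.4775)² + (−1.2625)² + (+0.4775)² + (+0.4775)² + (+0.4775)² + (+0.4775)² + (−1.7725)² + (+0.4775)² = 8.3816
Variance = 8.3816 / 11 = 0.7620
SE* = √0.7620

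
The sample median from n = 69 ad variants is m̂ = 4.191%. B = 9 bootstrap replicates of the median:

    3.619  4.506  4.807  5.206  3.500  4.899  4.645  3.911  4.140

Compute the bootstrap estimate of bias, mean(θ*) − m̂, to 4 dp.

mean(θ*) = (3.619 + 4.506 + 4.807 + 5.206 + 3.500 + 4.899 + 4.645 + 3.911 + 4.140) / 9 = 4.35922
bias = 4.35922 − 4.191

bias = +0.1682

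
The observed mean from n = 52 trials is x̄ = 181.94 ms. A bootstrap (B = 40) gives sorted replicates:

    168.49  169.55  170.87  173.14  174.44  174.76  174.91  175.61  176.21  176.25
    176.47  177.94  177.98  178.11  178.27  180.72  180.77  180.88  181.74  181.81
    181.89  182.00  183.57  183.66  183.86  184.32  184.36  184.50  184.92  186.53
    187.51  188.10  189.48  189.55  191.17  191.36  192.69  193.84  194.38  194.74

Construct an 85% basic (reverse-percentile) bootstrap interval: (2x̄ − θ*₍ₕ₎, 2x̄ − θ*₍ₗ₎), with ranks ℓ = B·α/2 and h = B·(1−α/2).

(171.19, 193.01)

Percentile endpoints at ranks 3 and 37: θ*₍3₎ = 170.87, θ*₍37₎ = 192.69.
Basic interval reflects these around x̄:
  lower = 2 × 181.94 − 192.69 = 171.19
  upper = 2 × 181.94 − 170.87 = 193.01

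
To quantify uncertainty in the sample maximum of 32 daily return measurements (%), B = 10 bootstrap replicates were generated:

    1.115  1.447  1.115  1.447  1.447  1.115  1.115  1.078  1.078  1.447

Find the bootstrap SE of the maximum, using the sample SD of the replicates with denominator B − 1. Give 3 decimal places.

SE* = 0.178

Bootstrap SE is the standard deviation of the 10 replicate maximums.
Mean of replicates: (1.115 + 1.447 + 1.115 + 1.447 + 1.447 + 1.115 + 1.115 + 1.078 + 1.078 + 1.447) / 10 = 12.4040 / 10 = 1.2404
Sum of squared deviations: (−0.1254)² + (+0.2066)² + (−0.1254)² + (+0.2066)² + (+0.2066)² + (−0.1254)² + (−0.1254)² + (−0.1624)² + (−0.1624)² + (+0.2066)² = 0.2864
Variance = 0.2864 / 9 = 0.0318
SE* = √0.0318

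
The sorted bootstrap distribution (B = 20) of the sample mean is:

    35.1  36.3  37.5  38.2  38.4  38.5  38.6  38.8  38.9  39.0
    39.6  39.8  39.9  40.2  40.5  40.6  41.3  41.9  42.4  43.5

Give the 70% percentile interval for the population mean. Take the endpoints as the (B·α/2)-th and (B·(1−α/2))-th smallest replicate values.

(37.5, 41.3)

α = 0.30; lower rank = 20 × 0.150 = 3; upper rank = 20 × 0.850 = 17.
The 3rd smallest replicate is 37.5; the 17th is 41.3.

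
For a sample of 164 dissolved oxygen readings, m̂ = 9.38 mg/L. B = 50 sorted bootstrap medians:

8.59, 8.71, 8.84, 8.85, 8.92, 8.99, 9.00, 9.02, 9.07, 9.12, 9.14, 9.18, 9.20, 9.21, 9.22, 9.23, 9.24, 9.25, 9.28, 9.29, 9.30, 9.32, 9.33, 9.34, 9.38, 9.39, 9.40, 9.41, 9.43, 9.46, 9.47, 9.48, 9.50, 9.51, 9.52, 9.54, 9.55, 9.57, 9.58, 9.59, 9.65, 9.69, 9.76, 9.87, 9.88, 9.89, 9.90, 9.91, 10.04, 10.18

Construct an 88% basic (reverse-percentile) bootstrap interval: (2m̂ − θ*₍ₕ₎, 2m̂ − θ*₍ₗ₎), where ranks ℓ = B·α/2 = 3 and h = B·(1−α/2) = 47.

(8.86, 9.92)

Percentile endpoints at ranks 3 and 47: θ*₍3₎ = 8.84, θ*₍47₎ = 9.90.
Basic interval reflects these around m̂:
  lower = 2 × 9.38 − 9.90 = 8.86
  upper = 2 × 9.38 − 8.84 = 9.92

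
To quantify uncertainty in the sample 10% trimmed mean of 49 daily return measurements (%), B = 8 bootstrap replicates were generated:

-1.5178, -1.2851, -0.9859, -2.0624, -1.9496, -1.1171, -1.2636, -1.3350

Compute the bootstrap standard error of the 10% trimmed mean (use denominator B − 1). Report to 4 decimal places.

Bootstrap SE is the standard deviation of the 8 replicate 10% trimmed means.
Mean of replicates: ((-1.5178) + (-1.2851) + (-0.9859) + (-2.0624) + (-1.9496) + (-1.1171) + (-1.2636) + (-1.3350)) / 8 = -11.51650 / 8 = -1.43956
Sum of squared deviations: (−0.07824)² + (+0.15446)² + (+0.45366)² + (−0.62284)² + (−0.51004)² + (+0.32246)² + (+0.17596)² + (+0.10456)² = 1.02973
Variance = 1.02973 / 7 = 0.14710
SE* = √0.14710

SE* = 0.3835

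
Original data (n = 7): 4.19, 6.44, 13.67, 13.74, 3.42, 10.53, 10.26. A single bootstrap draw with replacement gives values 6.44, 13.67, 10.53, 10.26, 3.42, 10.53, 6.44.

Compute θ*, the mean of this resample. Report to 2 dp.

Mean = (6.44 + 13.67 + 10.53 + 10.26 + 3.42 + 10.53 + 6.44) / 7 = 61.290 / 7 = 8.76

θ* = 8.76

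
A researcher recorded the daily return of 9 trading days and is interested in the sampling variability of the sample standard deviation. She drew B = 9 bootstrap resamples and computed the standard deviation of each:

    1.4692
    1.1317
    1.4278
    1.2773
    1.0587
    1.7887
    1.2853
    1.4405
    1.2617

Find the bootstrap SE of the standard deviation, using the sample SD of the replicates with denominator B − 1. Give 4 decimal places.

Bootstrap SE is the standard deviation of the 9 replicate standard deviations.
Mean of replicates: (1.4692 + 1.1317 + 1.4278 + 1.2773 + 1.0587 + 1.7887 + 1.2853 + 1.4405 + 1.2617) / 9 = 12.140900 / 9 = 1.348989
Sum of squared deviations: (+0.120211)² + (−0.217289)² + (+0.078811)² + (−0.071689)² + (−0.290289)² + (+0.439711)² + (−0.063689)² + (+0.091511)² + (−0.087289)² = 0.370679
Variance = 0.370679 / 8 = 0.046335
SE* = √0.046335

SE* = 0.2153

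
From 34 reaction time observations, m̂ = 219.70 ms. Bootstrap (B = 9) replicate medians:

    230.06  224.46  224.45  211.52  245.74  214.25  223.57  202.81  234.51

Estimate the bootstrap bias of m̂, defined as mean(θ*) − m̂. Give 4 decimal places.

mean(θ*) = (230.06 + 224.46 + 224.45 + 211.52 + 245.74 + 214.25 + 223.57 + 202.81 + 234.51) / 9 = 223.48556
bias = 223.48556 − 219.70

bias = +3.7856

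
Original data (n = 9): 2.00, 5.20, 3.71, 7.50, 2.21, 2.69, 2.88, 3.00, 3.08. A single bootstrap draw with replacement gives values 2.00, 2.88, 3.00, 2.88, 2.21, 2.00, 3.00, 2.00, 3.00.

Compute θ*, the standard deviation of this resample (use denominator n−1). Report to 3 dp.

Mean = 2.5522; sum of squared deviations = 1.8484
s² = 1.8484 / 8 = 0.2310
s = √0.2310 = 0.481

θ* = 0.481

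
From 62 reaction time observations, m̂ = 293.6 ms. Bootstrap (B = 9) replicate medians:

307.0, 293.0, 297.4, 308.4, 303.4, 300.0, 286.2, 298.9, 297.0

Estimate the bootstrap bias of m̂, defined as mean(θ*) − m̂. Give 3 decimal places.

mean(θ*) = (307.0 + 293.0 + 297.4 + 308.4 + 303.4 + 300.0 + 286.2 + 298.9 + 297.0) / 9 = 299.0333
bias = 299.0333 − 293.6

bias = +5.433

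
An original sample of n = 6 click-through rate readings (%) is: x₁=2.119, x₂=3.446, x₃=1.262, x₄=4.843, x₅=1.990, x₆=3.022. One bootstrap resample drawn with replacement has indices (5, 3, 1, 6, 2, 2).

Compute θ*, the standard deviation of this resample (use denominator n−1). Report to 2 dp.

θ* = 0.89

Resample values: 1.990, 1.262, 2.119, 3.022, 3.446, 3.446.
Mean = 2.5475; sum of squared deviations = 3.9867
s² = 3.9867 / 5 = 0.7973
s = √0.7973 = 0.89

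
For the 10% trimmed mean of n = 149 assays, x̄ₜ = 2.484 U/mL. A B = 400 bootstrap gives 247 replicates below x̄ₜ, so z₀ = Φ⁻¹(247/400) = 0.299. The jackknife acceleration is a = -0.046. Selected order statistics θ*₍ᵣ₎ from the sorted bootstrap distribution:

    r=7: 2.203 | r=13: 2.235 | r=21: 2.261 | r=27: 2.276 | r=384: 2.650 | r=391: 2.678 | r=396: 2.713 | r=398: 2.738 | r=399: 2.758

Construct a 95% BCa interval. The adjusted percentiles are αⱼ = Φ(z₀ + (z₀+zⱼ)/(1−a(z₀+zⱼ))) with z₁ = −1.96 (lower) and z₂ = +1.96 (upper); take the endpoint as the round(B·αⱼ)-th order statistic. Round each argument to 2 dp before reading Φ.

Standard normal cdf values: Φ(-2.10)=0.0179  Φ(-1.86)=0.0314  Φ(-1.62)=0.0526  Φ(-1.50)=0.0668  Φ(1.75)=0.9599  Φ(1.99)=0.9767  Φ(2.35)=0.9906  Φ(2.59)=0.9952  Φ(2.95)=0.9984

(2.276, 2.713)

Lower: z₀ + z₁ = 0.299 + (-1.960) = -1.661; 1 − a(z₀+z₁) = 1 − (-0.046)(-1.661) = 0.9236; argument = 0.299 + (-1.661)/0.9236 = -1.4994 → -1.50.
α₁ = Φ(-1.50) = 0.0668; rank = round(400 × 0.0668) = 27; θ*₍27₎ = 2.276.
Upper: z₀ + z₂ = 2.259; 1 − a(z₀+z₂) = 1.1039; argument = 2.3454 → 2.35; α₂ = 0.9906; rank = 396; θ*₍396₎ = 2.713.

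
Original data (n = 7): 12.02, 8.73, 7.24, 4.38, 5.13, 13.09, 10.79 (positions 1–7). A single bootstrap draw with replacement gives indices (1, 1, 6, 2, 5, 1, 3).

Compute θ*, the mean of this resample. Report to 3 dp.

Resample values: 12.02, 12.02, 13.09, 8.73, 5.13, 12.02, 7.24.
Mean = (12.02 + 12.02 + 13.09 + 8.73 + 5.13 + 12.02 + 7.24) / 7 = 70.250 / 7 = 10.036

θ* = 10.036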